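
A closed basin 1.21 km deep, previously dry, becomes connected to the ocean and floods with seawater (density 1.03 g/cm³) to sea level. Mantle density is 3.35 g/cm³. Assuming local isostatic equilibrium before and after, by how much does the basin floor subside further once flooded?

After flooding the water column is d + s deep. Its weight must equal the weight of mantle displaced by the extra subsidence s: (d + s) ρ_w = s ρ_m.
s = d ρ_w / (ρ_m − ρ_w) = 1.21 km × 1.03/(3.35 − 1.03) = 0.537 km.

0.537 km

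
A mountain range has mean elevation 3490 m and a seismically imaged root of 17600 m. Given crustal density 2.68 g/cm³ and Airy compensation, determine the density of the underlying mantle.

Airy balance: ρ_c h = (ρ_m − ρ_c) r → ρ_m = ρ_c (1 + h/r).
ρ_m = 2.68 × (1 + 3490 m/17600 m) = 3.21 g/cm³.

3.21 g/cm³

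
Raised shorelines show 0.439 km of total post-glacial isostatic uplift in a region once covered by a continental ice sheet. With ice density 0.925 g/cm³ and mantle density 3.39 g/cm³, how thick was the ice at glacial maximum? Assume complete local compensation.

u = t ρ_ice/ρ_m → t = u ρ_m/ρ_ice = 0.439 km × 3.39/0.925 = 1.61 km.

1.61 km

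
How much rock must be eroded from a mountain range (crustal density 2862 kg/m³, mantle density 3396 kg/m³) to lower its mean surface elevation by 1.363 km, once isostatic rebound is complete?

Net drop Δ = e − u = e − e ρ_c/ρ_m = e (ρ_m − ρ_c)/ρ_m.
e = Δ ρ_m/(ρ_m − ρ_c) = 1.363 km × 3396/534 = 8.67 km.

8.67 km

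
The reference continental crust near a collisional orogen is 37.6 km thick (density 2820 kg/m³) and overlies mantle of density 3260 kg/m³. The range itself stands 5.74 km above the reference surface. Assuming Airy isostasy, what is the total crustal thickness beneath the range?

80.1 km

Root depth r = h ρ_c / (ρ_m − ρ_c) = 5.74 km × 2820 / 440 = 36.79 km.
Total thickness = T + h + r = 37.6 km + 5.74 km + 36.79 km = 80.1 km.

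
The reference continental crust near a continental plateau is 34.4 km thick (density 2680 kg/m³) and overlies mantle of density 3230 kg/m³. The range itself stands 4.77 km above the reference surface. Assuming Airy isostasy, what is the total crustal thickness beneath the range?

Root depth r = h ρ_c / (ρ_m − ρ_c) = 4.77 km × 2680 / 550 = 23.24 km.
Total thickness = T + h + r = 34.4 km + 4.77 km + 23.24 km = 62.4 km.

62.4 km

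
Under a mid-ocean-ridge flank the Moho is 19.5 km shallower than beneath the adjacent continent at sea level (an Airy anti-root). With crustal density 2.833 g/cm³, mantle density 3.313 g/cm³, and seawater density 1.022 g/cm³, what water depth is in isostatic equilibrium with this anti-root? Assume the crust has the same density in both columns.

5.17 km

Replacing a thickness d of crust by seawater at the top must be balanced by replacing crust with mantle at the base: d (ρ_c − ρ_w) = a (ρ_m − ρ_c).
d = a (ρ_m − ρ_c)/(ρ_c − ρ_w) = 19.5 km × 0.48/1.811 = 5.17 km.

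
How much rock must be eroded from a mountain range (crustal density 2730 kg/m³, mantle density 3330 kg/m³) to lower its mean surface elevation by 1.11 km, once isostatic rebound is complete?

6.16 km

Net drop Δ = e − u = e − e ρ_c/ρ_m = e (ρ_m − ρ_c)/ρ_m.
e = Δ ρ_m/(ρ_m − ρ_c) = 1.11 km × 3330/600 = 6.16 km.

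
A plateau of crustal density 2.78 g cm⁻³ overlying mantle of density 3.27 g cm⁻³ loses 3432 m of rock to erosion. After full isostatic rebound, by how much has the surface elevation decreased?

Rebound u = e ρ_c/ρ_m = 3432 m × 2.78/3.27 = 2918 m.
Net surface drop = e − u = 3432 m − 2918 m = e (ρ_m − ρ_c)/ρ_m = 514 m.

514 m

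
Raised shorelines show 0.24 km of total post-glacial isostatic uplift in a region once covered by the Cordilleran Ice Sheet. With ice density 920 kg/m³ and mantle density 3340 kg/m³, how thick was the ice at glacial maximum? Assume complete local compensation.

u = t ρ_ice/ρ_m → t = u ρ_m/ρ_ice = 0.24 km × 3340/920 = 0.871 km.

0.871 km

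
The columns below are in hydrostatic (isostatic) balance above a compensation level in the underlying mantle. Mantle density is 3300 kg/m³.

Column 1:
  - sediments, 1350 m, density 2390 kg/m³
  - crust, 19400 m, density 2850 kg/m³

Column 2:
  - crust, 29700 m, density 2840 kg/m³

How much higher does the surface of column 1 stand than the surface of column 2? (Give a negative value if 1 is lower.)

−1120 m

For any compensation level in the mantle, the mantle terms cancel and isostasy reduces to e = (Σt_1 − Σt_2) − (Σ(ρt)_1 − Σ(ρt)_2) / ρ_m.
Σt_1 = 20750 m; Σt_2 = 29700 m; Σ(ρt)_1 = 58516500; Σ(ρt)_2 = 84348000 (in m·kg/m³).
e = (20750 − 29700) − (58516500 − 84348000) / 3300 = −1120 m.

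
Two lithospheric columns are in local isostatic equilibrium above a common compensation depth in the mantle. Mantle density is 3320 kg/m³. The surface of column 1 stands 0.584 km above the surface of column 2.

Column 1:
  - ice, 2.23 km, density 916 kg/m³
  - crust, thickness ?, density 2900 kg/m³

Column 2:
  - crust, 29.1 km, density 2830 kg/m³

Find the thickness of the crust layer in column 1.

Take the compensation level at the base of the deeper column (depth z_c below the surface of column 1) and equate Σ ρ_i t_i down to z_c; mantle fills any gap and the z_c terms cancel.
Column 1: 2.23×916 + x×2900 + (z_c − 2.23 − x)×3320
Column 2: 0.584×0 + 29.1×2830 + (z_c − 0.584 − 29.1)×3320
The z_c×3320 term appears on both sides and cancels. Collect the known terms of each column as K = Σ(ρt)_known − 3320 × (depth of known layers): K_1 = 2042.68 − 3320×2.23 = −5360.92; K_2 = 82353 − 3320×(0.584 + 29.1) = −16197.88.
Balance: K_1 − x×(3320 − 2900) = K_2, so x = (K_1 − K_2)/(3320 − 2900) = 10837/420 = 25.8 km.

25.8 km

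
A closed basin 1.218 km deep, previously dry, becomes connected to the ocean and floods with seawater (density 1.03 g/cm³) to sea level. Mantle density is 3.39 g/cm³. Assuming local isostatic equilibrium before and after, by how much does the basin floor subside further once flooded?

After flooding the water column is d + s deep. Its weight must equal the weight of mantle displaced by the extra subsidence s: (d + s) ρ_w = s ρ_m.
s = d ρ_w / (ρ_m − ρ_w) = 1.218 km × 1.03/(3.39 − 1.03) = 0.532 km.

0.532 km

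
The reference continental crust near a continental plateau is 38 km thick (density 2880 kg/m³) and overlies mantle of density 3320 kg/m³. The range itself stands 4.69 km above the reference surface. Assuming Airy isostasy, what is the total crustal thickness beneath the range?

73.4 km

Root depth r = h ρ_c / (ρ_m − ρ_c) = 4.69 km × 2880 / 440 = 30.7 km.
Total thickness = T + h + r = 38 km + 4.69 km + 30.7 km = 73.4 km.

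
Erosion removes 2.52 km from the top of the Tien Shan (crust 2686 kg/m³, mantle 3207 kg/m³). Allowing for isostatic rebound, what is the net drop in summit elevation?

0.409 km

Rebound u = e ρ_c/ρ_m = 2.52 km × 2686/3207 = 2.111 km.
Net surface drop = e − u = 2.52 km − 2.111 km = e (ρ_m − ρ_c)/ρ_m = 0.409 km.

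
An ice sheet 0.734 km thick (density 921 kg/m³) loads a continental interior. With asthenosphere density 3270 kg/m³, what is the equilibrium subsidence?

Balancing pressure at the compensation depth: the ice load ρ_ice t is balanced by mantle displaced below, ρ_m s.
s = t ρ_ice / ρ_m = 0.734 km × 921/3270 = 0.207 km.

0.207 km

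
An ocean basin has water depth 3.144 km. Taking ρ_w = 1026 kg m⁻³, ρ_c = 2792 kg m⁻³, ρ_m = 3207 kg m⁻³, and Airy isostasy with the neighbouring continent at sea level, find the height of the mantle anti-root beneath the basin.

Balancing pressure at the compensation depth: replacing crust with seawater at the top is compensated by replacing crust with mantle at the base: d (ρ_c − ρ_w) = a (ρ_m − ρ_c).
a = d (ρ_c − ρ_w)/(ρ_m − ρ_c) = 3.144 km × 1766/415 = 13.4 km.

13.4 km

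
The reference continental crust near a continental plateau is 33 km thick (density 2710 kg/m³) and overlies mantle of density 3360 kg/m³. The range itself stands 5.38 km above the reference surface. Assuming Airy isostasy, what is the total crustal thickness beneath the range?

Root depth r = h ρ_c / (ρ_m − ρ_c) = 5.38 km × 2710 / 650 = 22.43 km.
Total thickness = T + h + r = 33 km + 5.38 km + 22.43 km = 60.8 km.

60.8 km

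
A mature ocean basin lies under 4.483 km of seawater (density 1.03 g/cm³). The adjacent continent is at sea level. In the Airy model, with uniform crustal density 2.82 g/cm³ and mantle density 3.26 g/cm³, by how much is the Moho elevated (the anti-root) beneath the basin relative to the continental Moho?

Balancing pressure at the compensation depth: replacing crust with seawater at the top is compensated by replacing crust with mantle at the base: d (ρ_c − ρ_w) = a (ρ_m − ρ_c).
a = d (ρ_c − ρ_w)/(ρ_m − ρ_c) = 4.483 km × 1.79/0.44 = 18.2 km.

18.2 km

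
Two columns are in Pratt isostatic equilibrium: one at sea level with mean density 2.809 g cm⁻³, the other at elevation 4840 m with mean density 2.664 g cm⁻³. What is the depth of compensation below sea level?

88900 m

ρ_ref D = ρ (D + h) → D (ρ_ref − ρ) = ρ h.
D = ρ h/(ρ_ref − ρ) = 2.664 × 4840 m/(2.809 − 2.664) = 88900 m.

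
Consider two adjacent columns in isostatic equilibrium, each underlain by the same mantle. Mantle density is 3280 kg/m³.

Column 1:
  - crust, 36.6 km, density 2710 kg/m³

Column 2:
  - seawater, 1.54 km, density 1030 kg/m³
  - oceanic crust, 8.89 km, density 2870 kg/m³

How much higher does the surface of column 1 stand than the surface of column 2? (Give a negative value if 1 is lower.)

For any compensation level in the mantle, the mantle terms cancel and isostasy reduces to e = (Σt_1 − Σt_2) − (Σ(ρt)_1 − Σ(ρt)_2) / ρ_m.
Σt_1 = 36.6 km; Σt_2 = 10.43 km; Σ(ρt)_1 = 99186; Σ(ρt)_2 = 27100.5 (in km·kg/m³).
e = (36.6 − 10.43) − (99186 − 27100.5) / 3280 = 4.19 km.

4.19 km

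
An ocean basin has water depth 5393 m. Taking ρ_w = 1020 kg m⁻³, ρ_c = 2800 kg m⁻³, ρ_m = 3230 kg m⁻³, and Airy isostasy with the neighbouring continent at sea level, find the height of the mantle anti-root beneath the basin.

Isostatic balance requires: replacing crust with seawater at the top is compensated by replacing crust with mantle at the base: d (ρ_c − ρ_w) = a (ρ_m − ρ_c).
a = d (ρ_c − ρ_w)/(ρ_m − ρ_c) = 5393 m × 1780/430 = 22300 m.

22300 m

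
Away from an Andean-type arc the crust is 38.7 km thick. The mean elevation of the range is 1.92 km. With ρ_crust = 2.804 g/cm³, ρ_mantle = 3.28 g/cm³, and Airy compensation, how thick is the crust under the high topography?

51.9 km

Root depth r = h ρ_c / (ρ_m − ρ_c) = 1.92 km × 2.804 / 0.476 = 11.31 km.
Total thickness = T + h + r = 38.7 km + 1.92 km + 11.31 km = 51.9 km.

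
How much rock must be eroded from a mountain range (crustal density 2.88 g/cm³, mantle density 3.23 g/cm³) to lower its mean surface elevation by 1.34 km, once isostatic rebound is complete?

12.4 km

Net drop Δ = e − u = e − e ρ_c/ρ_m = e (ρ_m − ρ_c)/ρ_m.
e = Δ ρ_m/(ρ_m − ρ_c) = 1.34 km × 3.23/0.35 = 12.4 km.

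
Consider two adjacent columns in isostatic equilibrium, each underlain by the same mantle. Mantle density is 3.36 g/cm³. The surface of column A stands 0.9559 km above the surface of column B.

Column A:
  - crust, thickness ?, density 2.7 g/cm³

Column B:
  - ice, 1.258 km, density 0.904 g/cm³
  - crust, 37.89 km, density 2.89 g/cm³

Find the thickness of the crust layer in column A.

Take the compensation level at the base of the deeper column (depth z_c below the surface of column A) and equate Σ ρ_i t_i down to z_c; mantle fills any gap and the z_c terms cancel.
Column A: x×2.7 + (z_c − 0 − x)×3.36
Column B: 0.9559×0 + 1.258×0.904 + 37.89×2.89 + (z_c − 0.9559 − 39.148)×3.36
The z_c×3.36 term appears on both sides and cancels. Collect the known terms of each column as K = Σ(ρt)_known − 3.36 × (depth of known layers): K_A = 0 − 3.36×0 = 0; K_B = 110.639332 − 3.36×(0.9559 + 39.148) = −24.109772.
Balance: K_A − x×(3.36 − 2.7) = K_B, so x = (K_A − K_B)/(3.36 − 2.7) = 24.1098/0.66 = 36.5 km.

36.5 km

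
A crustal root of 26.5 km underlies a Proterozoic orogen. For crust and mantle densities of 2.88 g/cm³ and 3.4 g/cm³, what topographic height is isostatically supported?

In Airy isostatic equilibrium: ρ_c h = (ρ_m − ρ_c) r.
h = r (ρ_m − ρ_c) / ρ_c = 26.5 km × (3.4 − 2.88) / 2.88 = 4.78 km.

4.78 km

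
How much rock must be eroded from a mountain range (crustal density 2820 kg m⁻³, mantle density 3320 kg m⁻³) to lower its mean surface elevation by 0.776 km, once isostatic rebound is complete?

5.15 km

Net drop Δ = e − u = e − e ρ_c/ρ_m = e (ρ_m − ρ_c)/ρ_m.
e = Δ ρ_m/(ρ_m − ρ_c) = 0.776 km × 3320/500 = 5.15 km.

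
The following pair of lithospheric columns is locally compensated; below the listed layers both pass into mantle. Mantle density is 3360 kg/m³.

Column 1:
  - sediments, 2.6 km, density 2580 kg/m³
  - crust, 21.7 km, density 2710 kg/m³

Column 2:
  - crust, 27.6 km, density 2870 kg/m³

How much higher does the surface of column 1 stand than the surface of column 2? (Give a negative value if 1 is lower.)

0.776 km

For any compensation level in the mantle, the mantle terms cancel and isostasy reduces to e = (Σt_1 − Σt_2) − (Σ(ρt)_1 − Σ(ρt)_2) / ρ_m.
Σt_1 = 24.3 km; Σt_2 = 27.6 km; Σ(ρt)_1 = 65515; Σ(ρt)_2 = 79212 (in km·kg/m³).
e = (24.3 − 27.6) − (65515 − 79212) / 3360 = 0.776 km.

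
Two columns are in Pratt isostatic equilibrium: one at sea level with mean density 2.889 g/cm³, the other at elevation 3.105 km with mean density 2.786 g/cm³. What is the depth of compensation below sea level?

ρ_ref D = ρ (D + h) → D (ρ_ref − ρ) = ρ h.
D = ρ h/(ρ_ref − ρ) = 2.786 × 3.105 km/(2.889 − 2.786) = 84 km.

84 km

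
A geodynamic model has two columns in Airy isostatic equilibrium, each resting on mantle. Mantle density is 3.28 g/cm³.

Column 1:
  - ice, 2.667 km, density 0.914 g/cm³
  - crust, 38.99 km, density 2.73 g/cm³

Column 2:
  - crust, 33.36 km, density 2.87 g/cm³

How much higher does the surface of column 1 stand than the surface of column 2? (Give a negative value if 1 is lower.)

4.29 km

For any compensation level in the mantle, the mantle terms cancel and isostasy reduces to e = (Σt_1 − Σt_2) − (Σ(ρt)_1 − Σ(ρt)_2) / ρ_m.
Σt_1 = 41.657 km; Σt_2 = 33.36 km; Σ(ρt)_1 = 108.880338; Σ(ρt)_2 = 95.7432 (in km·g/cm³).
e = (41.657 − 33.36) − (108.880338 − 95.7432) / 3.28 = 4.29 km.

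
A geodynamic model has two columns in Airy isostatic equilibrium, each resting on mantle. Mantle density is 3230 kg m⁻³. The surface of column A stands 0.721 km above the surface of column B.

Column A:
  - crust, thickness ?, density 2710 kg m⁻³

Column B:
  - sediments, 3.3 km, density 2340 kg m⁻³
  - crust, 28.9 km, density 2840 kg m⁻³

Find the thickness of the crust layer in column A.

31.8 km

Take the compensation level at the base of the deeper column (depth z_c below the surface of column A) and equate Σ ρ_i t_i down to z_c; mantle fills any gap and the z_c terms cancel.
Column A: x×2710 + (z_c − 0 − x)×3230
Column B: 0.721×0 + 3.3×2340 + 28.9×2840 + (z_c − 0.721 − 32.2)×3230
The z_c×3230 term appears on both sides and cancels. Collect the known terms of each column as K = Σ(ρt)_known − 3230 × (depth of known layers): K_A = 0 − 3230×0 = 0; K_B = 89798 − 3230×(0.721 + 32.2) = −16536.83.
Balance: K_A − x×(3230 − 2710) = K_B, so x = (K_A − K_B)/(3230 − 2710) = 16536.8/520 = 31.8 km.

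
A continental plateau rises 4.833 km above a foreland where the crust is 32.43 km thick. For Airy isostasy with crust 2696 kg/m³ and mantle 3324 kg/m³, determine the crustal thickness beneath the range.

Root depth r = h ρ_c / (ρ_m − ρ_c) = 4.833 km × 2696 / 628 = 20.75 km.
Total thickness = T + h + r = 32.43 km + 4.833 km + 20.75 km = 58 km.

58 km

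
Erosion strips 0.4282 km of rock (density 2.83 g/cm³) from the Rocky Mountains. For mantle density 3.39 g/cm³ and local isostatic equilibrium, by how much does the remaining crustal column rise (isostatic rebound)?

Unloading: uplift u = e ρ_c/ρ_m = 0.4282 km × 2.83/3.39 = 0.357 km.

0.357 km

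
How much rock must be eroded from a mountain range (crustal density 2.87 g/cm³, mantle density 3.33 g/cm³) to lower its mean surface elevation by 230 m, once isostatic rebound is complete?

1660 m

Net drop Δ = e − u = e − e ρ_c/ρ_m = e (ρ_m − ρ_c)/ρ_m.
e = Δ ρ_m/(ρ_m − ρ_c) = 230 m × 3.33/0.46 = 1660 m.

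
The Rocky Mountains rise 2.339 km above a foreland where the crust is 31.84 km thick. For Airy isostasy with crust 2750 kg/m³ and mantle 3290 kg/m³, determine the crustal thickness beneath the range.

46.1 km

Root depth r = h ρ_c / (ρ_m − ρ_c) = 2.339 km × 2750 / 540 = 11.91 km.
Total thickness = T + h + r = 31.84 km + 2.339 km + 11.91 km = 46.1 km.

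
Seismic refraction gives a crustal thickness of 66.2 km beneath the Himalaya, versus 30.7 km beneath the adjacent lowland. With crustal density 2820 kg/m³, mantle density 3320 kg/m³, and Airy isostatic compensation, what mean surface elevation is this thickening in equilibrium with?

Excess crust Δ = 66.2 km − 30.7 km = 35.5 km, split between elevation h and root r with h + r = Δ.
Airy balance ρ_c h = (ρ_m − ρ_c) r gives r = h ρ_c/(ρ_m − ρ_c), so h (1 + ρ_c/(ρ_m − ρ_c)) = Δ, i.e. h = Δ (ρ_m − ρ_c)/ρ_m.
h = 35.5 km × 500/3320 = 5.35 km.

5.35 km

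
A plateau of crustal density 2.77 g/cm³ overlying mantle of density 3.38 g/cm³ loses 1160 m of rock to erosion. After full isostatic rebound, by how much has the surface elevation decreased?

Rebound u = e ρ_c/ρ_m = 1160 m × 2.77/3.38 = 950.7 m.
Net surface drop = e − u = 1160 m − 950.7 m = e (ρ_m − ρ_c)/ρ_m = 209 m.

209 m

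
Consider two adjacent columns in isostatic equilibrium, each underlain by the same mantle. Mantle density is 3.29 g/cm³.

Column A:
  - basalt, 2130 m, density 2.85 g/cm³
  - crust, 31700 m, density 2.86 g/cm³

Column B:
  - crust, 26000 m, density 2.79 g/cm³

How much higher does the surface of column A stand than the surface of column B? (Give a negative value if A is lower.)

477 m

For any compensation level in the mantle, the mantle terms cancel and isostasy reduces to e = (Σt_A − Σt_B) − (Σ(ρt)_A − Σ(ρt)_B) / ρ_m.
Σt_A = 33830 m; Σt_B = 26000 m; Σ(ρt)_A = 96732.5; Σ(ρt)_B = 72540 (in m·g/cm³).
e = (33830 − 26000) − (96732.5 − 72540) / 3.29 = 477 m.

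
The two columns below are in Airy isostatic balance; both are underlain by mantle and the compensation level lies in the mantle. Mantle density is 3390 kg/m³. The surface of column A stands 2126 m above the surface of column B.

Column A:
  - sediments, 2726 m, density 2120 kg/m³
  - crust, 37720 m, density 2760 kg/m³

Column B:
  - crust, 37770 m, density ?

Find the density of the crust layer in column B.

2860 kg/m³

Take the compensation level at the base of the deeper column (depth z_c below the surface of column A) and equate Σ ρ_i t_i down to z_c; mantle fills any gap and the z_c terms cancel.
Column A: 2726×2120 + 37720×2760 + (z_c − 40446)×3390
Column B: 2126×0 + 37770×ρ + (z_c − 2126 − 37770)×3390
The z_c×3390 term appears on both sides and cancels. Collect the known terms of each column as K = Σ(ρt)_known − 3390 × (depth of known layers): K_A = 109886320 − 3390×40446 = −27225620; K_B = 0 − 3390×(2126 + 37770) = −135247440.
Balance: K_A = K_B + 37770×ρ, so ρ = (K_A − K_B)/37770 = 108022000/37770 = 2860 kg/m³.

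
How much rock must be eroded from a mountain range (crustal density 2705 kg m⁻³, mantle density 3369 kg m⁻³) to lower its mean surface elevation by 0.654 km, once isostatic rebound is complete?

3.32 km

Net drop Δ = e − u = e − e ρ_c/ρ_m = e (ρ_m − ρ_c)/ρ_m.
e = Δ ρ_m/(ρ_m − ρ_c) = 0.654 km × 3369/664 = 3.32 km.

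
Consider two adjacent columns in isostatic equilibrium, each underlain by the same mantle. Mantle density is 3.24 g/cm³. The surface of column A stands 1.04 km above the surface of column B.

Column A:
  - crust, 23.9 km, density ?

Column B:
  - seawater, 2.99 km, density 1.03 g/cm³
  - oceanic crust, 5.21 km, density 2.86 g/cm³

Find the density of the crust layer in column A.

2.74 g/cm³

Take the compensation level at the base of the deeper column (depth z_c below the surface of column A) and equate Σ ρ_i t_i down to z_c; mantle fills any gap and the z_c terms cancel.
Column A: 23.9×ρ + (z_c − 23.9)×3.24
Column B: 1.04×0 + 2.99×1.03 + 5.21×2.86 + (z_c − 1.04 − 8.2)×3.24
The z_c×3.24 term appears on both sides and cancels. Collect the known terms of each column as K = Σ(ρt)_known − 3.24 × (depth of known layers): K_A = 0 − 3.24×23.9 = −77.436; K_B = 17.9803 − 3.24×(1.04 + 8.2) = −11.9573.
Balance: K_A + 23.9×ρ = K_B, so ρ = (K_B − K_A)/23.9 = 65.4787/23.9 = 2.74 g/cm³.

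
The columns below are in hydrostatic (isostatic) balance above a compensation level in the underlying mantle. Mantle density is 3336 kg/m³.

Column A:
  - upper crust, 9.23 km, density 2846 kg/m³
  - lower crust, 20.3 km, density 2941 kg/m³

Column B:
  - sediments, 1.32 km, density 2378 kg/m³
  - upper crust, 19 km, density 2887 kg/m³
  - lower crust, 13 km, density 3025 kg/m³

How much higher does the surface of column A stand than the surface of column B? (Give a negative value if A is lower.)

−0.389 km

For any compensation level in the mantle, the mantle terms cancel and isostasy reduces to e = (Σt_A − Σt_B) − (Σ(ρt)_A − Σ(ρt)_B) / ρ_m.
Σt_A = 29.53 km; Σt_B = 33.32 km; Σ(ρt)_A = 85970.88; Σ(ρt)_B = 97316.96 (in km·kg/m³).
e = (29.53 − 33.32) − (85970.88 − 97316.96) / 3336 = −0.389 km.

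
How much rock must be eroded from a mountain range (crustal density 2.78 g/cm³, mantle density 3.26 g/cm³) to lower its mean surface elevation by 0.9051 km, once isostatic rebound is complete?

6.15 km

Net drop Δ = e − u = e − e ρ_c/ρ_m = e (ρ_m − ρ_c)/ρ_m.
e = Δ ρ_m/(ρ_m − ρ_c) = 0.9051 km × 3.26/0.48 = 6.15 km.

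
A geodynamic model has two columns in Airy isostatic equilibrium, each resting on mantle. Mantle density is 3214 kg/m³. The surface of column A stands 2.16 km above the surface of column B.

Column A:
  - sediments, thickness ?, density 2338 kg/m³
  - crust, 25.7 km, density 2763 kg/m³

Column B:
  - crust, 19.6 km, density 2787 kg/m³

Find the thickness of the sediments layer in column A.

Take the compensation level at the base of the deeper column (depth z_c below the surface of column A) and equate Σ ρ_i t_i down to z_c; mantle fills any gap and the z_c terms cancel.
Column A: x×2338 + 25.7×2763 + (z_c − 25.7 − x)×3214
Column B: 2.16×0 + 19.6×2787 + (z_c − 2.16 − 19.6)×3214
The z_c×3214 term appears on both sides and cancels. Collect the known terms of each column as K = Σ(ρt)_known − 3214 × (depth of known layers): K_A = 71009.1 − 3214×25.7 = −11590.7; K_B = 54625.2 − 3214×(2.16 + 19.6) = −15311.44.
Balance: K_A − x×(3214 − 2338) = K_B, so x = (K_A − K_B)/(3214 − 2338) = 3720.74/876 = 4.25 km.

4.25 km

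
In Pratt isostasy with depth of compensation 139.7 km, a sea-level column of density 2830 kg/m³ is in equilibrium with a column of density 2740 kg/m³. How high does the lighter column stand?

ρ_ref D = ρ (D + h) → h = D (ρ_ref − ρ)/ρ.
h = 139.7 km × (2830 − 2740)/2740 = 4.59 km.

4.59 km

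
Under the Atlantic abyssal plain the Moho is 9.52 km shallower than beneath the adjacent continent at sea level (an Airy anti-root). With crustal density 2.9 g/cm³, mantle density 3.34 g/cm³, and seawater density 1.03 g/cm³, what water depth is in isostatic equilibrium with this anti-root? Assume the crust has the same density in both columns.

2.24 km

Replacing a thickness d of crust by seawater at the top must be balanced by replacing crust with mantle at the base: d (ρ_c − ρ_w) = a (ρ_m − ρ_c).
d = a (ρ_m − ρ_c)/(ρ_c − ρ_w) = 9.52 km × 0.44/1.87 = 2.24 km.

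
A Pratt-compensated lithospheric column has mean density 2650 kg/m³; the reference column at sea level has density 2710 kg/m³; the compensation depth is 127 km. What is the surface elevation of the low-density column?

ρ_ref D = ρ (D + h) → h = D (ρ_ref − ρ)/ρ.
h = 127 km × (2710 − 2650)/2650 = 2.88 km.

2.88 km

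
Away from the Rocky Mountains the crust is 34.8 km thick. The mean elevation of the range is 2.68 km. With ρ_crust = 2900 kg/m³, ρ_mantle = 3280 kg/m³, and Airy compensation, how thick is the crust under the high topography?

Root depth r = h ρ_c / (ρ_m − ρ_c) = 2.68 km × 2900 / 380 = 20.45 km.
Total thickness = T + h + r = 34.8 km + 2.68 km + 20.45 km = 57.9 km.

57.9 km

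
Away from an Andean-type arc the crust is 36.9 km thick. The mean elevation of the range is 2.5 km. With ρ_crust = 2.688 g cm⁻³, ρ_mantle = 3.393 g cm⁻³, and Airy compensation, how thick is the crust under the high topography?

48.9 km

Root depth r = h ρ_c / (ρ_m − ρ_c) = 2.5 km × 2.688 / 0.705 = 9.532 km.
Total thickness = T + h + r = 36.9 km + 2.5 km + 9.532 km = 48.9 km.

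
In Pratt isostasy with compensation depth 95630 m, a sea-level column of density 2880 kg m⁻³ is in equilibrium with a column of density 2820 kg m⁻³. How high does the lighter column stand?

2030 m

ρ_ref D = ρ (D + h) → h = D (ρ_ref − ρ)/ρ.
h = 95630 m × (2880 − 2820)/2820 = 2030 m.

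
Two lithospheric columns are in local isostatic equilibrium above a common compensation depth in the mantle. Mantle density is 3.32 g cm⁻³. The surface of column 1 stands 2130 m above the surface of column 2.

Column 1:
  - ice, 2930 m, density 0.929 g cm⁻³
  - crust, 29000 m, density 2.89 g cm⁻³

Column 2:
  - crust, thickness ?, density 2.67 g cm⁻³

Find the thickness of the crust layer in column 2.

Take the compensation level at the base of the deeper column (depth z_c below the surface of column 1) and equate Σ ρ_i t_i down to z_c; mantle fills any gap and the z_c terms cancel.
Column 1: 2930×0.929 + 29000×2.89 + (z_c − 31930)×3.32
Column 2: 2130×0 + x×2.67 + (z_c − 2130 − 0 − x)×3.32
The z_c×3.32 term appears on both sides and cancels. Collect the known terms of each column as K = Σ(ρt)_known − 3.32 × (depth of known layers): K_1 = 86531.97 − 3.32×31930 = −19475.63; K_2 = 0 − 3.32×(2130 + 0) = −7071.6.
Balance: K_1 = K_2 − x×(3.32 − 2.67), so x = (K_2 − K_1)/(3.32 − 2.67) = 12404/0.65 = 19100 m.

19100 m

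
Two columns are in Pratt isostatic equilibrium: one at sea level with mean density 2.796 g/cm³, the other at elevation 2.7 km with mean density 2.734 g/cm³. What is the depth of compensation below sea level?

ρ_ref D = ρ (D + h) → D (ρ_ref − ρ) = ρ h.
D = ρ h/(ρ_ref − ρ) = 2.734 × 2.7 km/(2.796 − 2.734) = 119 km.

119 km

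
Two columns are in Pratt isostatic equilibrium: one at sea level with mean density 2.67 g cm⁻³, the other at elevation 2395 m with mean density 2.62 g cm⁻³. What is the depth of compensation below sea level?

ρ_ref D = ρ (D + h) → D (ρ_ref − ρ) = ρ h.
D = ρ h/(ρ_ref − ρ) = 2.62 × 2395 m/(2.67 − 2.62) = 125000 m.

125000 m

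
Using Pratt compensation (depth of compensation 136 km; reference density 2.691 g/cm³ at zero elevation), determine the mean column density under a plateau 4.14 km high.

Pratt balance: ρ_ref D = ρ (D + h).
ρ = ρ_ref D/(D + h) = 2.691 × 136 km/(136 km + 4.14 km) = 2.61 g/cm³.

2.61 g/cm³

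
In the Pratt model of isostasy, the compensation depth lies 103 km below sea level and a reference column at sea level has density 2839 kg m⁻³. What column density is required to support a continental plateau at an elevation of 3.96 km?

2730 kg m⁻³

Pratt balance: ρ_ref D = ρ (D + h).
ρ = ρ_ref D/(D + h) = 2839 × 103 km/(103 km + 3.96 km) = 2730 kg m⁻³.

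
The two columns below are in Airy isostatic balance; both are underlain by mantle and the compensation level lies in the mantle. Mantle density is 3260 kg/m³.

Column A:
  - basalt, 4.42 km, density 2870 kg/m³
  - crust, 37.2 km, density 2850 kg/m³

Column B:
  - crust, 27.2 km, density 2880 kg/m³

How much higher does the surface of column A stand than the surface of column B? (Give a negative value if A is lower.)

2.04 km

For any compensation level in the mantle, the mantle terms cancel and isostasy reduces to e = (Σt_A − Σt_B) − (Σ(ρt)_A − Σ(ρt)_B) / ρ_m.
Σt_A = 41.62 km; Σt_B = 27.2 km; Σ(ρt)_A = 118705.4; Σ(ρt)_B = 78336 (in km·kg/m³).
e = (41.62 − 27.2) − (118705.4 − 78336) / 3260 = 2.04 km.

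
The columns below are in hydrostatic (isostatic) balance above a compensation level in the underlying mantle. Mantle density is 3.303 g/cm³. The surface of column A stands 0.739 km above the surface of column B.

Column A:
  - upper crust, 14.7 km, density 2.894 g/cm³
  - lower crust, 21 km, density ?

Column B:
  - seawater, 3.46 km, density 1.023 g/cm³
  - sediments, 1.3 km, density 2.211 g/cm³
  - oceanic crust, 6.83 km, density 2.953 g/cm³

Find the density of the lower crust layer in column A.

2.92 g/cm³

Take the compensation level at the base of the deeper column (depth z_c below the surface of column A) and equate Σ ρ_i t_i down to z_c; mantle fills any gap and the z_c terms cancel.
Column A: 14.7×2.894 + 21×ρ + (z_c − 35.7)×3.303
Column B: 0.739×0 + 3.46×1.023 + 1.3×2.211 + 6.83×2.953 + (z_c − 0.739 − 11.59)×3.303
The z_c×3.303 term appears on both sides and cancels. Collect the known terms of each column as K = Σ(ρt)_known − 3.303 × (depth of known layers): K_A = 42.5418 − 3.303×35.7 = −75.3753; K_B = 26.58287 − 3.303×(0.739 + 11.59) = −14.139817.
Balance: K_A + 21×ρ = K_B, so ρ = (K_B − K_A)/21 = 61.2355/21 = 2.92 g/cm³.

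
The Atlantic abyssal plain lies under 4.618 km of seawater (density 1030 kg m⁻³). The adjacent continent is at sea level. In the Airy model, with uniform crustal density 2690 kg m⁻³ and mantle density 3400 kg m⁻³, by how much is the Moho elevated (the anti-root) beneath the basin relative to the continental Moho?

Equating mass per unit area of the two columns: replacing crust with seawater at the top is compensated by replacing crust with mantle at the base: d (ρ_c − ρ_w) = a (ρ_m − ρ_c).
a = d (ρ_c − ρ_w)/(ρ_m − ρ_c) = 4.618 km × 1660/710 = 10.8 km.

10.8 km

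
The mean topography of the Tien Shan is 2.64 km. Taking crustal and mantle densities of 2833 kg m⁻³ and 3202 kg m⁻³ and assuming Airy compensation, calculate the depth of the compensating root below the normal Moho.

Isostatic balance requires: the weight of the topography is balanced by the buoyancy of the root, ρ_c h = (ρ_m − ρ_c) r.
r = h · ρ_c / (ρ_m − ρ_c) = 2.64 km × 2833 / (3202 − 2833) = 20.3 km.

20.3 km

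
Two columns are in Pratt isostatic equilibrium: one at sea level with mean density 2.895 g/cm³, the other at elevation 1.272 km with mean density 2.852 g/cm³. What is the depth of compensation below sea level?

84.4 km

ρ_ref D = ρ (D + h) → D (ρ_ref − ρ) = ρ h.
D = ρ h/(ρ_ref − ρ) = 2.852 × 1.272 km/(2.895 − 2.852) = 84.4 km.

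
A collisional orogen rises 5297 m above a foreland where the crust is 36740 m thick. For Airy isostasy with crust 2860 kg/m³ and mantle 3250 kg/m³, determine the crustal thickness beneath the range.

Root depth r = h ρ_c / (ρ_m − ρ_c) = 5297 m × 2860 / 390 = 38840 m.
Total thickness = T + h + r = 36740 m + 5297 m + 38840 m = 80900 m.

80900 m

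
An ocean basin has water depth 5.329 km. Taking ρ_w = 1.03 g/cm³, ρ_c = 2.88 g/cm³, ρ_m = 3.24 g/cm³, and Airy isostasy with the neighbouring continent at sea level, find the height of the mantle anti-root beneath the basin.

27.4 km

For local isostatic compensation: replacing crust with seawater at the top is compensated by replacing crust with mantle at the base: d (ρ_c − ρ_w) = a (ρ_m − ρ_c).
a = d (ρ_c − ρ_w)/(ρ_m − ρ_c) = 5.329 km × 1.85/0.36 = 27.4 km.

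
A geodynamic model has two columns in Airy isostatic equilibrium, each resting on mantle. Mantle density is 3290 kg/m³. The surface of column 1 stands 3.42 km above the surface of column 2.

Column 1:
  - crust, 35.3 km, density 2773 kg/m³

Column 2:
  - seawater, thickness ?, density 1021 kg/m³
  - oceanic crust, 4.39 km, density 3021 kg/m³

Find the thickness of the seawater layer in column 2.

2.56 km

Take the compensation level at the base of the deeper column (depth z_c below the surface of column 1) and equate Σ ρ_i t_i down to z_c; mantle fills any gap and the z_c terms cancel.
Column 1: 35.3×2773 + (z_c − 35.3)×3290
Column 2: 3.42×0 + x×1021 + 4.39×3021 + (z_c − 3.42 − 4.39 − x)×3290
The z_c×3290 term appears on both sides and cancels. Collect the known terms of each column as K = Σ(ρt)_known − 3290 × (depth of known layers): K_1 = 97886.9 − 3290×35.3 = −18250.1; K_2 = 13262.19 − 3290×(3.42 + 4.39) = −12432.71.
Balance: K_1 = K_2 − x×(3290 − 1021), so x = (K_2 − K_1)/(3290 − 1021) = 5817.39/2269 = 2.56 km.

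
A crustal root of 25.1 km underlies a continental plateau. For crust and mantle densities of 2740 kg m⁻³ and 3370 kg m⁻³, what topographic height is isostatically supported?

Isostatic balance requires: ρ_c h = (ρ_m − ρ_c) r.
h = r (ρ_m − ρ_c) / ρ_c = 25.1 km × (3370 − 2740) / 2740 = 5.77 km.

5.77 km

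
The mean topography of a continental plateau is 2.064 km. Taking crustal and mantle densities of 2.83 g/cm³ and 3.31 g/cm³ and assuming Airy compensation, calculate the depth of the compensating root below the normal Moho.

In Airy isostatic equilibrium: the weight of the topography is balanced by the buoyancy of the root, ρ_c h = (ρ_m − ρ_c) r.
r = h · ρ_c / (ρ_m − ρ_c) = 2.064 km × 2.83 / (3.31 − 2.83) = 12.2 km.

12.2 km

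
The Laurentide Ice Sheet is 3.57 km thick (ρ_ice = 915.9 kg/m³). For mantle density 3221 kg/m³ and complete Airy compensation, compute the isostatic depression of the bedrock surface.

Isostatic balance requires: the ice load ρ_ice t is balanced by mantle displaced below, ρ_m s.
s = t ρ_ice / ρ_m = 3.57 km × 915.9/3221 = 1.02 km.

1.02 km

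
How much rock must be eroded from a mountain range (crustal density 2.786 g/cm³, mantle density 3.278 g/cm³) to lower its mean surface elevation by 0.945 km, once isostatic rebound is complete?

Net drop Δ = e − u = e − e ρ_c/ρ_m = e (ρ_m − ρ_c)/ρ_m.
e = Δ ρ_m/(ρ_m − ρ_c) = 0.945 km × 3.278/0.492 = 6.3 km.

6.3 km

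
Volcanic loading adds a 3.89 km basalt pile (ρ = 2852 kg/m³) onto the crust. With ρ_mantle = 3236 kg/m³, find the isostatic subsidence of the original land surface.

Subaerial loading: s = t ρ_load / ρ_m.
s = 3.89 km × 2852/3236 = 3.43 km.

3.43 km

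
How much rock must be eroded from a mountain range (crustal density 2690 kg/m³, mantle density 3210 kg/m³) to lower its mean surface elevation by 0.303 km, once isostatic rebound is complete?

1.87 km

Net drop Δ = e − u = e − e ρ_c/ρ_m = e (ρ_m − ρ_c)/ρ_m.
e = Δ ρ_m/(ρ_m − ρ_c) = 0.303 km × 3210/520 = 1.87 km.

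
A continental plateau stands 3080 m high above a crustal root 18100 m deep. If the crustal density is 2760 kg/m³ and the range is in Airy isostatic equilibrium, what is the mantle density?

3230 kg/m³

Airy balance: ρ_c h = (ρ_m − ρ_c) r → ρ_m = ρ_c (1 + h/r).
ρ_m = 2760 × (1 + 3080 m/18100 m) = 3230 kg/m³.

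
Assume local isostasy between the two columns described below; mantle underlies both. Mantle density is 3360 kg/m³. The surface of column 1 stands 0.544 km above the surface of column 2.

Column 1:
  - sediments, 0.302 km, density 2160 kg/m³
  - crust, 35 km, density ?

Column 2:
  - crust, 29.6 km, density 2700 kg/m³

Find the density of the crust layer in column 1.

2760 kg/m³

Take the compensation level at the base of the deeper column (depth z_c below the surface of column 1) and equate Σ ρ_i t_i down to z_c; mantle fills any gap and the z_c terms cancel.
Column 1: 0.302×2160 + 35×ρ + (z_c − 35.302)×3360
Column 2: 0.544×0 + 29.6×2700 + (z_c − 0.544 − 29.6)×3360
The z_c×3360 term appears on both sides and cancels. Collect the known terms of each column as K = Σ(ρt)_known − 3360 × (depth of known layers): K_1 = 652.32 − 3360×35.302 = −117962.4; K_2 = 79920 − 3360×(0.544 + 29.6) = −21363.84.
Balance: K_1 + 35×ρ = K_2, so ρ = (K_2 − K_1)/35 = 96598.6/35 = 2760 kg/m³.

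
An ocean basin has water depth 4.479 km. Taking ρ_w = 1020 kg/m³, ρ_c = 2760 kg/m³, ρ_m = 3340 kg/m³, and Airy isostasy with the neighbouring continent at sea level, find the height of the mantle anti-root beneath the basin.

13.4 km

In Airy isostatic equilibrium: replacing crust with seawater at the top is compensated by replacing crust with mantle at the base: d (ρ_c − ρ_w) = a (ρ_m − ρ_c).
a = d (ρ_c − ρ_w)/(ρ_m − ρ_c) = 4.479 km × 1740/580 = 13.4 km.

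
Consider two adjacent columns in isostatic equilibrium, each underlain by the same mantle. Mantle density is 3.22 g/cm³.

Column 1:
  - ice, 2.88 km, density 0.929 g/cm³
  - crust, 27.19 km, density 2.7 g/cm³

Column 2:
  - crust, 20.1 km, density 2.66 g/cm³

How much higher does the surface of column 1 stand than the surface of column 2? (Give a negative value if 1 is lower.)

2.94 km

For any compensation level in the mantle, the mantle terms cancel and isostasy reduces to e = (Σt_1 − Σt_2) − (Σ(ρt)_1 − Σ(ρt)_2) / ρ_m.
Σt_1 = 30.07 km; Σt_2 = 20.1 km; Σ(ρt)_1 = 76.08852; Σ(ρt)_2 = 53.466 (in km·g/cm³).
e = (30.07 − 20.1) − (76.08852 − 53.466) / 3.22 = 2.94 km.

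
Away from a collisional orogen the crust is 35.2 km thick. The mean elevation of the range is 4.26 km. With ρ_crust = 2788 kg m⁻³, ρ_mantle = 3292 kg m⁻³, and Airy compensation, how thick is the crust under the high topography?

Root depth r = h ρ_c / (ρ_m − ρ_c) = 4.26 km × 2788 / 504 = 23.57 km.
Total thickness = T + h + r = 35.2 km + 4.26 km + 23.57 km = 63 km.

63 km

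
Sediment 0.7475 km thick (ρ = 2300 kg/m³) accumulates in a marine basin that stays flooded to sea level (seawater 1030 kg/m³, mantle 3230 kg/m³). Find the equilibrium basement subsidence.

0.432 km

Submarine loading: the sediment displaces seawater, and the subsidence is in turn flooded, so s (ρ_m − ρ_w) = t (ρ_sed − ρ_w).
s = 0.7475 km × (2300 − 1030) / (3230 − 1030) = 0.432 km.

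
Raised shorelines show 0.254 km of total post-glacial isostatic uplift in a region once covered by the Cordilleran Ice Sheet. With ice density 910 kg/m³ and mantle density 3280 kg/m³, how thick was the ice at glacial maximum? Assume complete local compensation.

u = t ρ_ice/ρ_m → t = u ρ_m/ρ_ice = 0.254 km × 3280/910 = 0.916 km.

0.916 km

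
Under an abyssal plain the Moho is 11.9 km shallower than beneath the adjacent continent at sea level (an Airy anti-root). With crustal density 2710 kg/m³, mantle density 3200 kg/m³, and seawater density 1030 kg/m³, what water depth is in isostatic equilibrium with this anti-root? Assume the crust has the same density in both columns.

Replacing a thickness d of crust by seawater at the top must be balanced by replacing crust with mantle at the base: d (ρ_c − ρ_w) = a (ρ_m − ρ_c).
d = a (ρ_m − ρ_c)/(ρ_c − ρ_w) = 11.9 km × 490/1680 = 3.47 km.

3.47 km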